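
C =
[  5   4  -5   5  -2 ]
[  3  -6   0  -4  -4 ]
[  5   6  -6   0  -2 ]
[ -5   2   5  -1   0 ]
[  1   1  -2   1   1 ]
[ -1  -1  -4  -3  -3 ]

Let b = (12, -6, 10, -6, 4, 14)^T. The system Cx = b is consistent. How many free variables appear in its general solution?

Row reduce the augmented matrix [C | b].
R2 ← R2 − (3/5)·R1: [0, -42/5, 3, -7, -14/5, -66/5]
R3 ← R3 − R1: [0, 2, -1, -5, 0, -2]
R4 ← R4 + R1: [0, 6, 0, 4, -2, 6]
R5 ← R5 − (1/5)·R1: [0, 1/5, -1, 0, 7/5, 8/5]
R6 ← R6 + (1/5)·R1: [0, -1/5, -5, -2, -17/5, 82/5]
R3 ← R3 + (5/21)·R2: [0, 0, -2/7, -20/3, -2/3, -36/7]
R4 ← R4 + (5/7)·R2: [0, 0, 15/7, -1, -4, -24/7]
R5 ← R5 + (1/42)·R2: [0, 0, -13/14, -1/6, 4/3, 9/7]
R6 ← R6 − (1/42)·R2: [0, 0, -71/14, -11/6, -10/3, 117/7]
R4 ← R4 + (15/2)·R3: [0, 0, 0, -51, -9, -42]
R5 ← R5 − (13/4)·R3: [0, 0, 0, 43/2, 7/2, 18]
R6 ← R6 − (71/4)·R3: [0, 0, 0, 233/2, 17/2, 108]
R5 ← R5 + (43/102)·R4: [0, 0, 0, 0, -5/17, 5/17]
R6 ← R6 + (233/102)·R4: [0, 0, 0, 0, -205/17, 205/17]
R6 ← R6 − (41)·R5: [0, 0, 0, 0, 0, 0]
The echelon form has 5 nonzero rows, and every pivot lies in the first 5 columns, so rank(C) = rank([C|b]) = 5.
The system is consistent.
Free variables = (unknowns) − (rank) = 5 − 5 = 0.

0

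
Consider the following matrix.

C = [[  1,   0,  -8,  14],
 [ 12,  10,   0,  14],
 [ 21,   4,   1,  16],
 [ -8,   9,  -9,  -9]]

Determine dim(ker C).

Row reduce to echelon form.
R2 ← R2 − (12)·R1: [0, 10, 96, -154]
R3 ← R3 − (21)·R1: [0, 4, 169, -278]
R4 ← R4 + (8)·R1: [0, 9, -73, 103]
R3 ← R3 − (2/5)·R2: [0, 0, 653/5, -1082/5]
R4 ← R4 − (9/10)·R2: [0, 0, -797/5, 1208/5]
R4 ← R4 + (797/653)·R3: [0, 0, 0, -14706/653]
4 nonzero rows, so rank(C) = 4.
C has 4 columns; by rank–nullity, nullity = 4 − 4 = 0.

0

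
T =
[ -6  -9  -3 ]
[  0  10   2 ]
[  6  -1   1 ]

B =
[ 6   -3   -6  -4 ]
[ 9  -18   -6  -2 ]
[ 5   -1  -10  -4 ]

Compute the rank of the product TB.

First compute TB:
[[-132, 183, 120,  54],
 [100, -182, -80, -28],
 [ 32,  -1, -40, -26]]
Now row reduce the product.
R2 ← R2 + (25/33)·R1: [0, -477/11, 120/11, 142/11]
R3 ← R3 + (8/33)·R1: [0, 477/11, -120/11, -142/11]
R3 ← R3 + R2: [0, 0, 0, 0]
2 nonzero rows, so rank(TB) = 2.

2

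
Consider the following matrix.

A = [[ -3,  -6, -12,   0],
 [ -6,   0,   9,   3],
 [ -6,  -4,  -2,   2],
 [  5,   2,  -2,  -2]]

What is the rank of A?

Row reduce to echelon form.
R2 ← R2 − (2)·R1: [0, 12, 33, 3]
R3 ← R3 − (2)·R1: [0, 8, 22, 2]
R4 ← R4 + (5/3)·R1: [0, -8, -22, -2]
R3 ← R3 − (2/3)·R2: [0, 0, 0, 0]
R4 ← R4 + (2/3)·R2: [0, 0, 0, 0]
Echelon form has 2 nonzero rows, so rank(A) = 2.

2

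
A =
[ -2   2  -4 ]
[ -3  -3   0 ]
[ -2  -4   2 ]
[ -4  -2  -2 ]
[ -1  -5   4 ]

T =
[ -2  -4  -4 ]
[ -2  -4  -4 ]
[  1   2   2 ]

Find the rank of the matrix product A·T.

First compute AT:
[[ -4,  -8,  -8],
 [ 12,  24,  24],
 [ 14,  28,  28],
 [ 10,  20,  20],
 [ 16,  32,  32]]
Now row reduce the product.
R2 ← R2 + (3)·R1: [0, 0, 0]
R3 ← R3 + (7/2)·R1: [0, 0, 0]
R4 ← R4 + (5/2)·R1: [0, 0, 0]
R5 ← R5 + (4)·R1: [0, 0, 0]
1 nonzero row, so rank(AT) = 1.

1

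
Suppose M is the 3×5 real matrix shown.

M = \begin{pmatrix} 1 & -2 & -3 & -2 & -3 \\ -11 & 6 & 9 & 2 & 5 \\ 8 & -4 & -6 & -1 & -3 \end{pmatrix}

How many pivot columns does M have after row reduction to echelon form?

Row reduce to echelon form.
R2 ← R2 + (11)·R1: [0, -16, -24, -20, -28]
R3 ← R3 − (8)·R1: [0, 12, 18, 15, 21]
R3 ← R3 + (3/4)·R2: [0, 0, 0, 0, 0]
Echelon form has 2 nonzero rows, so rank(M) = 2.
Each nonzero row contributes one pivot column: 2 pivot columns.

2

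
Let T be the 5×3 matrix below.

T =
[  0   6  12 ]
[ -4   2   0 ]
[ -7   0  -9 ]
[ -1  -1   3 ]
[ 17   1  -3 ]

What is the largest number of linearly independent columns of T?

Row reduce to echelon form.
Swap R1 ↔ R2
R3 ← R3 − (7/4)·R1: [0, -7/2, -9]
R4 ← R4 − (1/4)·R1: [0, -3/2, 3]
R5 ← R5 + (17/4)·R1: [0, 19/2, -3]
R3 ← R3 + (7/12)·R2: [0, 0, -2]
R4 ← R4 + (1/4)·R2: [0, 0, 6]
R5 ← R5 − (19/12)·R2: [0, 0, -22]
R4 ← R4 + (3)·R3: [0, 0, 0]
R5 ← R5 − (11)·R3: [0, 0, 0]
Echelon form has 3 nonzero rows, so rank(T) = 3.
The rank gives the maximum number of linearly independent columns: 3.

3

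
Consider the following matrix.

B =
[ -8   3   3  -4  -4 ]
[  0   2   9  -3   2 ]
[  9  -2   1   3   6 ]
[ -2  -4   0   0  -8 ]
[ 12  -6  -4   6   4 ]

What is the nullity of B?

Row reduce to echelon form.
R3 ← R3 + (9/8)·R1: [0, 11/8, 35/8, -3/2, 3/2]
R4 ← R4 − (1/4)·R1: [0, -19/4, -3/4, 1, -7]
R5 ← R5 + (3/2)·R1: [0, -3/2, 1/2, 0, -2]
R3 ← R3 − (11/16)·R2: [0, 0, -29/16, 9/16, 1/8]
R4 ← R4 + (19/8)·R2: [0, 0, 165/8, -49/8, -9/4]
R5 ← R5 + (3/4)·R2: [0, 0, 29/4, -9/4, -1/2]
R4 ← R4 + (330/29)·R3: [0, 0, 0, 8/29, -24/29]
R5 ← R5 + (4)·R3: [0, 0, 0, 0, 0]
4 nonzero rows, so rank(B) = 4.
B has 5 columns; by rank–nullity, nullity = 5 − 4 = 1.

1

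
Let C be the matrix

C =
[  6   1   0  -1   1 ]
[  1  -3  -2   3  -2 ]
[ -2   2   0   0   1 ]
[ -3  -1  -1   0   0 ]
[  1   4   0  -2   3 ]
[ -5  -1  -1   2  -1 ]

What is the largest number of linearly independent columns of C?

Row reduce to echelon form.
R2 ← R2 − (1/6)·R1: [0, -19/6, -2, 19/6, -13/6]
R3 ← R3 + (1/3)·R1: [0, 7/3, 0, -1/3, 4/3]
R4 ← R4 + (1/2)·R1: [0, -1/2, -1, -1/2, 1/2]
R5 ← R5 − (1/6)·R1: [0, 23/6, 0, -11/6, 17/6]
R6 ← R6 + (5/6)·R1: [0, -1/6, -1, 7/6, -1/6]
R3 ← R3 + (14/19)·R2: [0, 0, -28/19, 2, -5/19]
R4 ← R4 − (3/19)·R2: [0, 0, -13/19, -1, 16/19]
R5 ← R5 + (23/19)·R2: [0, 0, -46/19, 2, 4/19]
R6 ← R6 − (1/19)·R2: [0, 0, -17/19, 1, -1/19]
R4 ← R4 − (13/28)·R3: [0, 0, 0, -27/14, 27/28]
R5 ← R5 − (23/14)·R3: [0, 0, 0, -9/7, 9/14]
R6 ← R6 − (17/28)·R3: [0, 0, 0, -3/14, 3/28]
R5 ← R5 − (2/3)·R4: [0, 0, 0, 0, 0]
R6 ← R6 − (1/9)·R4: [0, 0, 0, 0, 0]
Echelon form has 4 nonzero rows, so rank(C) = 4.
The rank gives the maximum number of linearly independent columns: 4.

4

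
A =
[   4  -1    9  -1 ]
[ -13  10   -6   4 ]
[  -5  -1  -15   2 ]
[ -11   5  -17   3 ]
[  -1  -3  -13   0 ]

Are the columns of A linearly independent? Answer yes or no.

no

Row reduce A to echelon form.
R2 ← R2 + (13/4)·R1: [0, 27/4, 93/4, 3/4]
R3 ← R3 + (5/4)·R1: [0, -9/4, -15/4, 3/4]
R4 ← R4 + (11/4)·R1: [0, 9/4, 31/4, 1/4]
R5 ← R5 + (1/4)·R1: [0, -13/4, -43/4, -1/4]
R3 ← R3 + (1/3)·R2: [0, 0, 4, 1]
R4 ← R4 − (1/3)·R2: [0, 0, 0, 0]
R5 ← R5 + (13/27)·R2: [0, 0, 4/9, 1/9]
R5 ← R5 − (1/9)·R3: [0, 0, 0, 0]
3 pivots among 4 columns.
Only 3 < 4 pivot columns, so the columns are linearly dependent.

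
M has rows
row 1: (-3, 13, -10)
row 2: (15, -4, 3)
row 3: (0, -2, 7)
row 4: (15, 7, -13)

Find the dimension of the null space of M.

Row reduce to echelon form.
R2 ← R2 + (5)·R1: [0, 61, -47]
R4 ← R4 + (5)·R1: [0, 72, -63]
R3 ← R3 + (2/61)·R2: [0, 0, 333/61]
R4 ← R4 − (72/61)·R2: [0, 0, -459/61]
R4 ← R4 + (51/37)·R3: [0, 0, 0]
3 nonzero rows, so rank(M) = 3.
M has 3 columns; by rank–nullity, nullity = 3 − 3 = 0.

0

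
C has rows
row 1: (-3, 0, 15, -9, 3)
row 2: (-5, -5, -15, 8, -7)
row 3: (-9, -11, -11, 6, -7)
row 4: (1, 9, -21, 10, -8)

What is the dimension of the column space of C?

3

Row reduce to echelon form.
R2 ← R2 − (5/3)·R1: [0, -5, -40, 23, -12]
R3 ← R3 − (3)·R1: [0, -11, -56, 33, -16]
R4 ← R4 + (1/3)·R1: [0, 9, -16, 7, -7]
R3 ← R3 − (11/5)·R2: [0, 0, 32, -88/5, 52/5]
R4 ← R4 + (9/5)·R2: [0, 0, -88, 242/5, -143/5]
R4 ← R4 + (11/4)·R3: [0, 0, 0, 0, 0]
Echelon form has 3 nonzero rows, so rank(C) = 3.
The column space has dimension equal to the rank: 3.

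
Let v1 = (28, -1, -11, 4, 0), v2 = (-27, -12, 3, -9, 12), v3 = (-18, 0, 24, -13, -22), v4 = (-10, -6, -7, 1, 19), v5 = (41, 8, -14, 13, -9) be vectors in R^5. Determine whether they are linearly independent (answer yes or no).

yes

Form the matrix with these vectors as rows and row reduce.
R2 ← R2 + (27/28)·R1: [0, -363/28, -213/28, -36/7, 12]
R3 ← R3 + (9/14)·R1: [0, -9/14, 237/14, -73/7, -22]
R4 ← R4 + (5/14)·R1: [0, -89/14, -153/14, 17/7, 19]
R5 ← R5 − (41/28)·R1: [0, 265/28, 59/28, 50/7, -9]
R3 ← R3 − (6/121)·R2: [0, 0, 2094/121, -1231/121, -2734/121]
R4 ← R4 − (178/363)·R2: [0, 0, -871/121, 599/121, 1587/121]
R5 ← R5 + (265/363)·R2: [0, 0, -417/121, 410/121, -29/121]
R4 ← R4 + (871/2094)·R3: [0, 0, 0, 1505/2094, 3892/1047]
R5 ← R5 + (139/698)·R3: [0, 0, 0, 951/698, -1654/349]
R5 ← R5 − (2853/1505)·R4: [0, 0, 0, 0, -2534/215]
5 nonzero rows, so the 5 vectors span a space of dimension 5.
Since 5 = 5, the vectors are linearly independent.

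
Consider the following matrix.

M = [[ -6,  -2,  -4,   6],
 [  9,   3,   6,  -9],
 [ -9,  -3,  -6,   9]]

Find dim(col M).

Row reduce to echelon form.
R2 ← R2 + (3/2)·R1: [0, 0, 0, 0]
R3 ← R3 − (3/2)·R1: [0, 0, 0, 0]
Echelon form has 1 nonzero row, so rank(M) = 1.
The column space has dimension equal to the rank: 1.

1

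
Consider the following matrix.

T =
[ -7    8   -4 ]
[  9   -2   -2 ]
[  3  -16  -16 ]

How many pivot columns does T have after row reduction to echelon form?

Row reduce to echelon form.
R2 ← R2 + (9/7)·R1: [0, 58/7, -50/7]
R3 ← R3 + (3/7)·R1: [0, -88/7, -124/7]
R3 ← R3 + (44/29)·R2: [0, 0, -828/29]
Echelon form has 3 nonzero rows, so rank(T) = 3.
Each nonzero row contributes one pivot column: 3 pivot columns.

3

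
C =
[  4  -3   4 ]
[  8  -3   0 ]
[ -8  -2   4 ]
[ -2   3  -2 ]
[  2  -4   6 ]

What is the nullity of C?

Row reduce to echelon form.
R2 ← R2 − (2)·R1: [0, 3, -8]
R3 ← R3 + (2)·R1: [0, -8, 12]
R4 ← R4 + (1/2)·R1: [0, 3/2, 0]
R5 ← R5 − (1/2)·R1: [0, -5/2, 4]
R3 ← R3 + (8/3)·R2: [0, 0, -28/3]
R4 ← R4 − (1/2)·R2: [0, 0, 4]
R5 ← R5 + (5/6)·R2: [0, 0, -8/3]
R4 ← R4 + (3/7)·R3: [0, 0, 0]
R5 ← R5 − (2/7)·R3: [0, 0, 0]
3 nonzero rows, so rank(C) = 3.
C has 3 columns; by rank–nullity, nullity = 3 − 3 = 0.

0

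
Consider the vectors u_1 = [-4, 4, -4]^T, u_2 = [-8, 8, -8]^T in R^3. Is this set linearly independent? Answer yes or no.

Form the matrix with these vectors as rows and row reduce.
R2 ← R2 − (2)·R1: [0, 0, 0]
1 nonzero row, so the 2 vectors span a space of dimension 1.
Since 1 < 2, the vectors are linearly dependent.

no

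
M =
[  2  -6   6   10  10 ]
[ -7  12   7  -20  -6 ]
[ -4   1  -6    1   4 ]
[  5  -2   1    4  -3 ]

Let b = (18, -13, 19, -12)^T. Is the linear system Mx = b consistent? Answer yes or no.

yes

Row reduce the augmented matrix [M | b].
R2 ← R2 + (7/2)·R1: [0, -9, 28, 15, 29, 50]
R3 ← R3 + (2)·R1: [0, -11, 6, 21, 24, 55]
R4 ← R4 − (5/2)·R1: [0, 13, -14, -21, -28, -57]
R3 ← R3 − (11/9)·R2: [0, 0, -254/9, 8/3, -103/9, -55/9]
R4 ← R4 + (13/9)·R2: [0, 0, 238/9, 2/3, 125/9, 137/9]
R4 ← R4 + (119/127)·R3: [0, 0, 0, 402/127, 402/127, 1206/127]
The echelon form has 4 nonzero rows, and every pivot lies in the first 5 columns, so rank(M) = rank([M|b]) = 4.
The system is consistent.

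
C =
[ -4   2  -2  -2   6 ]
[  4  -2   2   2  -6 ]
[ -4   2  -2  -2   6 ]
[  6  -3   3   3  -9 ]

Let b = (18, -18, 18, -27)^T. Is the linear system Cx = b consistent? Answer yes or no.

yes

Row reduce the augmented matrix [C | b].
R2 ← R2 + R1: [0, 0, 0, 0, 0, 0]
R3 ← R3 − R1: [0, 0, 0, 0, 0, 0]
R4 ← R4 + (3/2)·R1: [0, 0, 0, 0, 0, 0]
The echelon form has 1 nonzero rows, and every pivot lies in the first 5 columns, so rank(C) = rank([C|b]) = 1.
The system is consistent.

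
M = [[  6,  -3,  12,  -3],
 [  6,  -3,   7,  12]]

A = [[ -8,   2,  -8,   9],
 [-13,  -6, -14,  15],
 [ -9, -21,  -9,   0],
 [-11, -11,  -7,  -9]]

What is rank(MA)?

First compute MA:
[[-84, -189, -93,  36],
 [-204, -249, -153, -99]]
Now row reduce the product.
R2 ← R2 − (17/7)·R1: [0, 210, 510/7, -1305/7]
2 nonzero rows, so rank(MA) = 2.

2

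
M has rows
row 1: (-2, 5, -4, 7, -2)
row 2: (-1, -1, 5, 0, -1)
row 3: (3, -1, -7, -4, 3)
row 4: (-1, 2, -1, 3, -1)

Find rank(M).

2

Row reduce to echelon form.
R2 ← R2 − (1/2)·R1: [0, -7/2, 7, -7/2, 0]
R3 ← R3 + (3/2)·R1: [0, 13/2, -13, 13/2, 0]
R4 ← R4 − (1/2)·R1: [0, -1/2, 1, -1/2, 0]
R3 ← R3 + (13/7)·R2: [0, 0, 0, 0, 0]
R4 ← R4 − (1/7)·R2: [0, 0, 0, 0, 0]
Echelon form has 2 nonzero rows, so rank(M) = 2.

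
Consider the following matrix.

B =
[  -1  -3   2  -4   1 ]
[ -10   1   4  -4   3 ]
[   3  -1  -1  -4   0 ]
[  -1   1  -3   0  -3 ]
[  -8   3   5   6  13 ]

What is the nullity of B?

Row reduce to echelon form.
R2 ← R2 − (10)·R1: [0, 31, -16, 36, -7]
R3 ← R3 + (3)·R1: [0, -10, 5, -16, 3]
R4 ← R4 − R1: [0, 4, -5, 4, -4]
R5 ← R5 − (8)·R1: [0, 27, -11, 38, 5]
R3 ← R3 + (10/31)·R2: [0, 0, -5/31, -136/31, 23/31]
R4 ← R4 − (4/31)·R2: [0, 0, -91/31, -20/31, -96/31]
R5 ← R5 − (27/31)·R2: [0, 0, 91/31, 206/31, 344/31]
R4 ← R4 − (91/5)·R3: [0, 0, 0, 396/5, -83/5]
R5 ← R5 + (91/5)·R3: [0, 0, 0, -366/5, 123/5]
R5 ← R5 + (61/66)·R4: [0, 0, 0, 0, 611/66]
5 nonzero rows, so rank(B) = 5.
B has 5 columns; by rank–nullity, nullity = 5 − 5 = 0.

0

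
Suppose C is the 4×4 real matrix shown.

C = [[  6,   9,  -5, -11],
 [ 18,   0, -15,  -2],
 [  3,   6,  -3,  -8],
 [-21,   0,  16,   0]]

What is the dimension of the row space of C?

3

Row reduce to echelon form.
R2 ← R2 − (3)·R1: [0, -27, 0, 31]
R3 ← R3 − (1/2)·R1: [0, 3/2, -1/2, -5/2]
R4 ← R4 + (7/2)·R1: [0, 63/2, -3/2, -77/2]
R3 ← R3 + (1/18)·R2: [0, 0, -1/2, -7/9]
R4 ← R4 + (7/6)·R2: [0, 0, -3/2, -7/3]
R4 ← R4 − (3)·R3: [0, 0, 0, 0]
Echelon form has 3 nonzero rows, so rank(C) = 3.
The row space has dimension equal to the rank: 3.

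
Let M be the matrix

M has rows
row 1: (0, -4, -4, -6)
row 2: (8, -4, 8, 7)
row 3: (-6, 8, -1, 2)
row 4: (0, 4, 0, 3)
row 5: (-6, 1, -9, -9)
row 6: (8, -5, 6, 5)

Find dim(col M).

Row reduce to echelon form.
Swap R1 ↔ R2
R3 ← R3 + (3/4)·R1: [0, 5, 5, 29/4]
R5 ← R5 + (3/4)·R1: [0, -2, -3, -15/4]
R6 ← R6 − R1: [0, -1, -2, -2]
R3 ← R3 + (5/4)·R2: [0, 0, 0, -1/4]
R4 ← R4 + R2: [0, 0, -4, -3]
R5 ← R5 − (1/2)·R2: [0, 0, -1, -3/4]
R6 ← R6 − (1/4)·R2: [0, 0, -1, -1/2]
Swap R3 ↔ R4
R5 ← R5 − (1/4)·R3: [0, 0, 0, 0]
R6 ← R6 − (1/4)·R3: [0, 0, 0, 1/4]
R6 ← R6 + R4: [0, 0, 0, 0]
Echelon form has 4 nonzero rows, so rank(M) = 4.
The column space has dimension equal to the rank: 4.

4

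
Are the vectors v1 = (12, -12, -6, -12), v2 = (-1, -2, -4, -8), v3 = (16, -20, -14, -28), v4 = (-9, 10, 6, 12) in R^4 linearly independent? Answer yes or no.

Form the matrix with these vectors as rows and row reduce.
R2 ← R2 + (1/12)·R1: [0, -3, -9/2, -9]
R3 ← R3 − (4/3)·R1: [0, -4, -6, -12]
R4 ← R4 + (3/4)·R1: [0, 1, 3/2, 3]
R3 ← R3 − (4/3)·R2: [0, 0, 0, 0]
R4 ← R4 + (1/3)·R2: [0, 0, 0, 0]
2 nonzero rows, so the 4 vectors span a space of dimension 2.
Since 2 < 4, the vectors are linearly dependent.

no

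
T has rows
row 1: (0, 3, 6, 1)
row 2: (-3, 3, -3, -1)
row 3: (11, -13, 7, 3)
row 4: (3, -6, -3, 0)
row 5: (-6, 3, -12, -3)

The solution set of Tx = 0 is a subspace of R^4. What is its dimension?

Row reduce to echelon form.
Swap R1 ↔ R2
R3 ← R3 + (11/3)·R1: [0, -2, -4, -2/3]
R4 ← R4 + R1: [0, -3, -6, -1]
R5 ← R5 − (2)·R1: [0, -3, -6, -1]
R3 ← R3 + (2/3)·R2: [0, 0, 0, 0]
R4 ← R4 + R2: [0, 0, 0, 0]
R5 ← R5 + R2: [0, 0, 0, 0]
2 nonzero rows, so rank(T) = 2.
T has 4 columns; by rank–nullity, nullity = 4 − 2 = 2.

2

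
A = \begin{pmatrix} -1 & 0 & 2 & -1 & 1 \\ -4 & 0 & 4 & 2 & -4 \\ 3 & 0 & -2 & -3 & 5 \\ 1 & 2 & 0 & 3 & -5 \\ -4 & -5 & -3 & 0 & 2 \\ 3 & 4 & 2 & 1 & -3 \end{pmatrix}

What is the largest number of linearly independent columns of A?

Row reduce to echelon form.
R2 ← R2 − (4)·R1: [0, 0, -4, 6, -8]
R3 ← R3 + (3)·R1: [0, 0, 4, -6, 8]
R4 ← R4 + R1: [0, 2, 2, 2, -4]
R5 ← R5 − (4)·R1: [0, -5, -11, 4, -2]
R6 ← R6 + (3)·R1: [0, 4, 8, -2, 0]
Swap R2 ↔ R4
R5 ← R5 + (5/2)·R2: [0, 0, -6, 9, -12]
R6 ← R6 − (2)·R2: [0, 0, 4, -6, 8]
R4 ← R4 + R3: [0, 0, 0, 0, 0]
R5 ← R5 + (3/2)·R3: [0, 0, 0, 0, 0]
R6 ← R6 − R3: [0, 0, 0, 0, 0]
Echelon form has 3 nonzero rows, so rank(A) = 3.
The rank gives the maximum number of linearly independent columns: 3.

3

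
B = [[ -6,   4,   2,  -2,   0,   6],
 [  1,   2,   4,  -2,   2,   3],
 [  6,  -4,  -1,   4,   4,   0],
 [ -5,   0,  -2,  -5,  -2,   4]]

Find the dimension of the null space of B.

Row reduce to echelon form.
R2 ← R2 + (1/6)·R1: [0, 8/3, 13/3, -7/3, 2, 4]
R3 ← R3 + R1: [0, 0, 1, 2, 4, 6]
R4 ← R4 − (5/6)·R1: [0, -10/3, -11/3, -10/3, -2, -1]
R4 ← R4 + (5/4)·R2: [0, 0, 7/4, -25/4, 1/2, 4]
R4 ← R4 − (7/4)·R3: [0, 0, 0, -39/4, -13/2, -13/2]
4 nonzero rows, so rank(B) = 4.
B has 6 columns; by rank–nullity, nullity = 6 − 4 = 2.

2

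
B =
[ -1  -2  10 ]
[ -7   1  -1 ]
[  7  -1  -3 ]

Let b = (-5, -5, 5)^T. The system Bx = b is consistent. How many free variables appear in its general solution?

0

Row reduce the augmented matrix [B | b].
R2 ← R2 − (7)·R1: [0, 15, -71, 30]
R3 ← R3 + (7)·R1: [0, -15, 67, -30]
R3 ← R3 + R2: [0, 0, -4, 0]
The echelon form has 3 nonzero rows, and every pivot lies in the first 3 columns, so rank(B) = rank([B|b]) = 3.
The system is consistent.
Free variables = (unknowns) − (rank) = 3 − 3 = 0.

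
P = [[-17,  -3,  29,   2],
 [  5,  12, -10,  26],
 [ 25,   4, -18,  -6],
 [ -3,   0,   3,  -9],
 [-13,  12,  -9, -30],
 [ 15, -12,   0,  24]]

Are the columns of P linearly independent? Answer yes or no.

Row reduce P to echelon form.
R2 ← R2 + (5/17)·R1: [0, 189/17, -25/17, 452/17]
R3 ← R3 + (25/17)·R1: [0, -7/17, 419/17, -52/17]
R4 ← R4 − (3/17)·R1: [0, 9/17, -36/17, -159/17]
R5 ← R5 − (13/17)·R1: [0, 243/17, -530/17, -536/17]
R6 ← R6 + (15/17)·R1: [0, -249/17, 435/17, 438/17]
R3 ← R3 + (1/27)·R2: [0, 0, 664/27, -56/27]
R4 ← R4 − (1/21)·R2: [0, 0, -43/21, -223/21]
R5 ← R5 − (9/7)·R2: [0, 0, -205/7, -460/7]
R6 ← R6 + (83/63)·R2: [0, 0, 1490/63, 3830/63]
R4 ← R4 + (387/4648)·R3: [0, 0, 0, -6270/581]
R5 ← R5 + (5535/4648)·R3: [0, 0, 0, -39615/581]
R6 ← R6 − (2235/2324)·R3: [0, 0, 0, 36480/581]
R5 ← R5 − (139/22)·R4: [0, 0, 0, 0]
R6 ← R6 + (64/11)·R4: [0, 0, 0, 0]
4 pivots among 4 columns.
Every column is a pivot column, so the columns are linearly independent.

yes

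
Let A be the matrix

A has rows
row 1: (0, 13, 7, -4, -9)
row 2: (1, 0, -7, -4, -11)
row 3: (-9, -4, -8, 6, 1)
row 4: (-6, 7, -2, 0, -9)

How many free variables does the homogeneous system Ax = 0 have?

1

Row reduce to echelon form.
Swap R1 ↔ R2
R3 ← R3 + (9)·R1: [0, -4, -71, -30, -98]
R4 ← R4 + (6)·R1: [0, 7, -44, -24, -75]
R3 ← R3 + (4/13)·R2: [0, 0, -895/13, -406/13, -1310/13]
R4 ← R4 − (7/13)·R2: [0, 0, -621/13, -284/13, -912/13]
R4 ← R4 − (621/895)·R3: [0, 0, 0, -158/895, -42/179]
4 nonzero rows, so rank(A) = 4.
A has 5 columns; by rank–nullity, nullity = 5 − 4 = 1.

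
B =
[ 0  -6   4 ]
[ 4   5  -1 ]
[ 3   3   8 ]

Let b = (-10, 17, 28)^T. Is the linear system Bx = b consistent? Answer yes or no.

Row reduce the augmented matrix [B | b].
Swap R1 ↔ R2
R3 ← R3 − (3/4)·R1: [0, -3/4, 35/4, 61/4]
R3 ← R3 − (1/8)·R2: [0, 0, 33/4, 33/2]
The echelon form has 3 nonzero rows, and every pivot lies in the first 3 columns, so rank(B) = rank([B|b]) = 3.
The system is consistent.

yes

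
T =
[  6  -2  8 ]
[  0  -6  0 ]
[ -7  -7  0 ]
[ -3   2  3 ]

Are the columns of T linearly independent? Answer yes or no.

yes

Row reduce T to echelon form.
R3 ← R3 + (7/6)·R1: [0, -28/3, 28/3]
R4 ← R4 + (1/2)·R1: [0, 1, 7]
R3 ← R3 − (14/9)·R2: [0, 0, 28/3]
R4 ← R4 + (1/6)·R2: [0, 0, 7]
R4 ← R4 − (3/4)·R3: [0, 0, 0]
3 pivots among 3 columns.
Every column is a pivot column, so the columns are linearly independent.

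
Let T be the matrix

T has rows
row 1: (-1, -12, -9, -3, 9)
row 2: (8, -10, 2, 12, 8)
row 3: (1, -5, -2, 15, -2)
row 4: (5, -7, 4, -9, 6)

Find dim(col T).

Row reduce to echelon form.
R2 ← R2 + (8)·R1: [0, -106, -70, -12, 80]
R3 ← R3 + R1: [0, -17, -11, 12, 7]
R4 ← R4 + (5)·R1: [0, -67, -41, -24, 51]
R3 ← R3 − (17/106)·R2: [0, 0, 12/53, 738/53, -309/53]
R4 ← R4 − (67/106)·R2: [0, 0, 172/53, -870/53, 23/53]
R4 ← R4 − (43/3)·R3: [0, 0, 0, -216, 84]
Echelon form has 4 nonzero rows, so rank(T) = 4.
The column space has dimension equal to the rank: 4.

4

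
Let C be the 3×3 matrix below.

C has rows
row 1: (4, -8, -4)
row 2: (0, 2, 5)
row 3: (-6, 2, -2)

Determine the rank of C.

3

Row reduce to echelon form.
R3 ← R3 + (3/2)·R1: [0, -10, -8]
R3 ← R3 + (5)·R2: [0, 0, 17]
Echelon form has 3 nonzero rows, so rank(C) = 3.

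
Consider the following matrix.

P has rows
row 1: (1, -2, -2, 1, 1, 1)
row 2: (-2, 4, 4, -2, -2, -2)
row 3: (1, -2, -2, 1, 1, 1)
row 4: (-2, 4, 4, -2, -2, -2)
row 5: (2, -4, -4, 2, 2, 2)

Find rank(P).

1

Row reduce to echelon form.
R2 ← R2 + (2)·R1: [0, 0, 0, 0, 0, 0]
R3 ← R3 − R1: [0, 0, 0, 0, 0, 0]
R4 ← R4 + (2)·R1: [0, 0, 0, 0, 0, 0]
R5 ← R5 − (2)·R1: [0, 0, 0, 0, 0, 0]
Echelon form has 1 nonzero row, so rank(P) = 1.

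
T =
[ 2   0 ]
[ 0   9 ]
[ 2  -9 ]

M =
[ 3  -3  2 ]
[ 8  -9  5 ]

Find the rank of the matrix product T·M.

First compute TM:
[[  6,  -6,   4],
 [ 72, -81,  45],
 [-66,  75, -41]]
Now row reduce the product.
R2 ← R2 − (12)·R1: [0, -9, -3]
R3 ← R3 + (11)·R1: [0, 9, 3]
R3 ← R3 + R2: [0, 0, 0]
2 nonzero rows, so rank(TM) = 2.

2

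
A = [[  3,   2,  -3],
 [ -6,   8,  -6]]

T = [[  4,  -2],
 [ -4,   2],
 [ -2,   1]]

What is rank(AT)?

First compute AT:
[[ 10,  -5],
 [-44,  22]]
Now row reduce the product.
R2 ← R2 + (22/5)·R1: [0, 0]
1 nonzero row, so rank(AT) = 1.

1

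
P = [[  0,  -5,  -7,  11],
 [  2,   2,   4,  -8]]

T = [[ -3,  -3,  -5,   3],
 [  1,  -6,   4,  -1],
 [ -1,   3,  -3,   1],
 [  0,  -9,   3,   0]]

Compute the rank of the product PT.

2

First compute PT:
[[  2, -90,  34,  -2],
 [ -8,  66, -38,   8]]
Now row reduce the product.
R2 ← R2 + (4)·R1: [0, -294, 98, 0]
2 nonzero rows, so rank(PT) = 2.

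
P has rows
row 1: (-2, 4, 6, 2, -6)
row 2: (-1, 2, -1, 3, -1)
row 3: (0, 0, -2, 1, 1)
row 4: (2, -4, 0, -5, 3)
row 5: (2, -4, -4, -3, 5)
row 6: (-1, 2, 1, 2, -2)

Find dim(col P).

2

Row reduce to echelon form.
R2 ← R2 − (1/2)·R1: [0, 0, -4, 2, 2]
R4 ← R4 + R1: [0, 0, 6, -3, -3]
R5 ← R5 + R1: [0, 0, 2, -1, -1]
R6 ← R6 − (1/2)·R1: [0, 0, -2, 1, 1]
R3 ← R3 − (1/2)·R2: [0, 0, 0, 0, 0]
R4 ← R4 + (3/2)·R2: [0, 0, 0, 0, 0]
R5 ← R5 + (1/2)·R2: [0, 0, 0, 0, 0]
R6 ← R6 − (1/2)·R2: [0, 0, 0, 0, 0]
Echelon form has 2 nonzero rows, so rank(P) = 2.
The column space has dimension equal to the rank: 2.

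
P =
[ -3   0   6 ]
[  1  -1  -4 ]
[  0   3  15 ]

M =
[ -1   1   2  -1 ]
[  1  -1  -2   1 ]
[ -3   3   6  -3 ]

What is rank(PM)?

First compute PM:
[[-15,  15,  30, -15],
 [ 10, -10, -20,  10],
 [-42,  42,  84, -42]]
Now row reduce the product.
R2 ← R2 + (2/3)·R1: [0, 0, 0, 0]
R3 ← R3 − (14/5)·R1: [0, 0, 0, 0]
1 nonzero row, so rank(PM) = 1.

1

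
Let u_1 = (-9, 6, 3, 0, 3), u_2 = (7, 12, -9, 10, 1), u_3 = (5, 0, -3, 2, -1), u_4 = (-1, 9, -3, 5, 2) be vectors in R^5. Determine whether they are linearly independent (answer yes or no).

no

Form the matrix with these vectors as rows and row reduce.
R2 ← R2 + (7/9)·R1: [0, 50/3, -20/3, 10, 10/3]
R3 ← R3 + (5/9)·R1: [0, 10/3, -4/3, 2, 2/3]
R4 ← R4 − (1/9)·R1: [0, 25/3, -10/3, 5, 5/3]
R3 ← R3 − (1/5)·R2: [0, 0, 0, 0, 0]
R4 ← R4 − (1/2)·R2: [0, 0, 0, 0, 0]
2 nonzero rows, so the 4 vectors span a space of dimension 2.
Since 2 < 4, the vectors are linearly dependent.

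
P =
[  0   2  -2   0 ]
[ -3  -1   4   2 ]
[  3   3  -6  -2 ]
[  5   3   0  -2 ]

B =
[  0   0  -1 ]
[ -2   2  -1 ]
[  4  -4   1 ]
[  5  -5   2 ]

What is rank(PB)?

First compute PB:
[[-12,  12,  -4],
 [ 28, -28,  12],
 [-40,  40, -16],
 [-16,  16, -12]]
Now row reduce the product.
R2 ← R2 + (7/3)·R1: [0, 0, 8/3]
R3 ← R3 − (10/3)·R1: [0, 0, -8/3]
R4 ← R4 − (4/3)·R1: [0, 0, -20/3]
R3 ← R3 + R2: [0, 0, 0]
R4 ← R4 + (5/2)·R2: [0, 0, 0]
2 nonzero rows, so rank(PB) = 2.

2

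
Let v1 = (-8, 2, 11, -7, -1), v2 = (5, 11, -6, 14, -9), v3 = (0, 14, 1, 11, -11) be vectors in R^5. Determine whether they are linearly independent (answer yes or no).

Form the matrix with these vectors as rows and row reduce.
R2 ← R2 + (5/8)·R1: [0, 49/4, 7/8, 77/8, -77/8]
R3 ← R3 − (8/7)·R2: [0, 0, 0, 0, 0]
2 nonzero rows, so the 3 vectors span a space of dimension 2.
Since 2 < 3, the vectors are linearly dependent.

no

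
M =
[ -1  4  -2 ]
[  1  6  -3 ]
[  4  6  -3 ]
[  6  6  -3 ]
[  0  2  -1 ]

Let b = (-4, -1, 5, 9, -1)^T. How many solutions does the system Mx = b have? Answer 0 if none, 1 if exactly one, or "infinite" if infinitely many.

Row reduce the augmented matrix [M | b].
R2 ← R2 + R1: [0, 10, -5, -5]
R3 ← R3 + (4)·R1: [0, 22, -11, -11]
R4 ← R4 + (6)·R1: [0, 30, -15, -15]
R3 ← R3 − (11/5)·R2: [0, 0, 0, 0]
R4 ← R4 − (3)·R2: [0, 0, 0, 0]
R5 ← R5 − (1/5)·R2: [0, 0, 0, 0]
The echelon form has 2 nonzero rows, and every pivot lies in the first 3 columns, so rank(M) = rank([M|b]) = 2.
The system is consistent.
rank = 2 < 3 unknowns, so there are infinitely many solutions.

infinite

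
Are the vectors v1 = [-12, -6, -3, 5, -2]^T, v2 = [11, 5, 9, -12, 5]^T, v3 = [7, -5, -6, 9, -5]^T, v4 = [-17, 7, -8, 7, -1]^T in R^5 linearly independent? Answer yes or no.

no

Form the matrix with these vectors as rows and row reduce.
R2 ← R2 + (11/12)·R1: [0, -1/2, 25/4, -89/12, 19/6]
R3 ← R3 + (7/12)·R1: [0, -17/2, -31/4, 143/12, -37/6]
R4 ← R4 − (17/12)·R1: [0, 31/2, -15/4, -1/12, 11/6]
R3 ← R3 − (17)·R2: [0, 0, -114, 138, -60]
R4 ← R4 + (31)·R2: [0, 0, 190, -230, 100]
R4 ← R4 + (5/3)·R3: [0, 0, 0, 0, 0]
3 nonzero rows, so the 4 vectors span a space of dimension 3.
Since 3 < 4, the vectors are linearly dependent.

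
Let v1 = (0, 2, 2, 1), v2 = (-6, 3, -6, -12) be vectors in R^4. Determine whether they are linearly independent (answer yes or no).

Form the matrix with these vectors as rows and row reduce.
Swap R1 ↔ R2
2 nonzero rows, so the 2 vectors span a space of dimension 2.
Since 2 = 2, the vectors are linearly independent.

yes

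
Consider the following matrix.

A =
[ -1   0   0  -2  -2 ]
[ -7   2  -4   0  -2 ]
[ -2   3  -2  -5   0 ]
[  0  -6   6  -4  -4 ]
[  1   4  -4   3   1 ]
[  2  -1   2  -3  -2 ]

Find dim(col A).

4

Row reduce to echelon form.
R2 ← R2 − (7)·R1: [0, 2, -4, 14, 12]
R3 ← R3 − (2)·R1: [0, 3, -2, -1, 4]
R5 ← R5 + R1: [0, 4, -4, 1, -1]
R6 ← R6 + (2)·R1: [0, -1, 2, -7, -6]
R3 ← R3 − (3/2)·R2: [0, 0, 4, -22, -14]
R4 ← R4 + (3)·R2: [0, 0, -6, 38, 32]
R5 ← R5 − (2)·R2: [0, 0, 4, -27, -25]
R6 ← R6 + (1/2)·R2: [0, 0, 0, 0, 0]
R4 ← R4 + (3/2)·R3: [0, 0, 0, 5, 11]
R5 ← R5 − R3: [0, 0, 0, -5, -11]
R5 ← R5 + R4: [0, 0, 0, 0, 0]
Echelon form has 4 nonzero rows, so rank(A) = 4.
The column space has dimension equal to the rank: 4.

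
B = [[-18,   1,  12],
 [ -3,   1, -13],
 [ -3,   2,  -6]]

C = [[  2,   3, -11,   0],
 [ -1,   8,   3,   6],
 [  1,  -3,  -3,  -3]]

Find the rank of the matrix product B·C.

3

First compute BC:
[[-25, -82, 165, -30],
 [-20,  38,  75,  45],
 [-14,  25,  57,  30]]
Now row reduce the product.
R2 ← R2 − (4/5)·R1: [0, 518/5, -57, 69]
R3 ← R3 − (14/25)·R1: [0, 1773/25, -177/5, 234/5]
R3 ← R3 − (1773/2590)·R2: [0, 0, 1875/518, -225/518]
3 nonzero rows, so rank(BC) = 3.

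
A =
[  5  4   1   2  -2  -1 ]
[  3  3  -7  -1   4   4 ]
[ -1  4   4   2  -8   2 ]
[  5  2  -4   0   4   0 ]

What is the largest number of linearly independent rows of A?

3

Row reduce to echelon form.
R2 ← R2 − (3/5)·R1: [0, 3/5, -38/5, -11/5, 26/5, 23/5]
R3 ← R3 + (1/5)·R1: [0, 24/5, 21/5, 12/5, -42/5, 9/5]
R4 ← R4 − R1: [0, -2, -5, -2, 6, 1]
R3 ← R3 − (8)·R2: [0, 0, 65, 20, -50, -35]
R4 ← R4 + (10/3)·R2: [0, 0, -91/3, -28/3, 70/3, 49/3]
R4 ← R4 + (7/15)·R3: [0, 0, 0, 0, 0, 0]
Echelon form has 3 nonzero rows, so rank(A) = 3.
The rank gives the maximum number of linearly independent rows: 3.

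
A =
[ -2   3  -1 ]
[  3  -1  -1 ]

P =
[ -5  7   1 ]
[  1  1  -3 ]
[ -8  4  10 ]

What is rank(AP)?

2

First compute AP:
[[ 21, -15, -21],
 [ -8,  16,  -4]]
Now row reduce the product.
R2 ← R2 + (8/21)·R1: [0, 72/7, -12]
2 nonzero rows, so rank(AP) = 2.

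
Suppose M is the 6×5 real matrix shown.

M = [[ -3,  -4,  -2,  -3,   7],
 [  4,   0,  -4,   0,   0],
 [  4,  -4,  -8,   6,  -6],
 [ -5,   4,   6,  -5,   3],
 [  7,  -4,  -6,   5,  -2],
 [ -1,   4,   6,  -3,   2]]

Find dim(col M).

4

Row reduce to echelon form.
R2 ← R2 + (4/3)·R1: [0, -16/3, -20/3, -4, 28/3]
R3 ← R3 + (4/3)·R1: [0, -28/3, -32/3, 2, 10/3]
R4 ← R4 − (5/3)·R1: [0, 32/3, 28/3, 0, -26/3]
R5 ← R5 + (7/3)·R1: [0, -40/3, -32/3, -2, 43/3]
R6 ← R6 − (1/3)·R1: [0, 16/3, 20/3, -2, -1/3]
R3 ← R3 − (7/4)·R2: [0, 0, 1, 9, -13]
R4 ← R4 + (2)·R2: [0, 0, -4, -8, 10]
R5 ← R5 − (5/2)·R2: [0, 0, 6, 8, -9]
R6 ← R6 + R2: [0, 0, 0, -6, 9]
R4 ← R4 + (4)·R3: [0, 0, 0, 28, -42]
R5 ← R5 − (6)·R3: [0, 0, 0, -46, 69]
R5 ← R5 + (23/14)·R4: [0, 0, 0, 0, 0]
R6 ← R6 + (3/14)·R4: [0, 0, 0, 0, 0]
Echelon form has 4 nonzero rows, so rank(M) = 4.
The column space has dimension equal to the rank: 4.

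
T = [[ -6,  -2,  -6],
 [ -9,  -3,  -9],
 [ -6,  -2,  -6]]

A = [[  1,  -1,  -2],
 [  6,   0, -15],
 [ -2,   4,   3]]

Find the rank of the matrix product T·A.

First compute TA:
[[ -6, -18,  24],
 [ -9, -27,  36],
 [ -6, -18,  24]]
Now row reduce the product.
R2 ← R2 − (3/2)·R1: [0, 0, 0]
R3 ← R3 − R1: [0, 0, 0]
1 nonzero row, so rank(TA) = 1.

1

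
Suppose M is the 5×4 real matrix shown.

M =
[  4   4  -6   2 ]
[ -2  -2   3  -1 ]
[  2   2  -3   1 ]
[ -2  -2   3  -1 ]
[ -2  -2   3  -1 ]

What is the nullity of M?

3

Row reduce to echelon form.
R2 ← R2 + (1/2)·R1: [0, 0, 0, 0]
R3 ← R3 − (1/2)·R1: [0, 0, 0, 0]
R4 ← R4 + (1/2)·R1: [0, 0, 0, 0]
R5 ← R5 + (1/2)·R1: [0, 0, 0, 0]
1 nonzero row, so rank(M) = 1.
M has 4 columns; by rank–nullity, nullity = 4 − 1 = 3.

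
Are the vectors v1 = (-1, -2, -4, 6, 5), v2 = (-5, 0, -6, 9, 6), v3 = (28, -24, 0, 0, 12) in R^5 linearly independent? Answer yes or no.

no

Form the matrix with these vectors as rows and row reduce.
R2 ← R2 − (5)·R1: [0, 10, 14, -21, -19]
R3 ← R3 + (28)·R1: [0, -80, -112, 168, 152]
R3 ← R3 + (8)·R2: [0, 0, 0, 0, 0]
2 nonzero rows, so the 3 vectors span a space of dimension 2.
Since 2 < 3, the vectors are linearly dependent.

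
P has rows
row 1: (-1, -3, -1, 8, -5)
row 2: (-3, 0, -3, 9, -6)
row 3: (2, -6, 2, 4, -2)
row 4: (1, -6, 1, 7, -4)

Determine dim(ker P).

3

Row reduce to echelon form.
R2 ← R2 − (3)·R1: [0, 9, 0, -15, 9]
R3 ← R3 + (2)·R1: [0, -12, 0, 20, -12]
R4 ← R4 + R1: [0, -9, 0, 15, -9]
R3 ← R3 + (4/3)·R2: [0, 0, 0, 0, 0]
R4 ← R4 + R2: [0, 0, 0, 0, 0]
2 nonzero rows, so rank(P) = 2.
P has 5 columns; by rank–nullity, nullity = 5 − 2 = 3.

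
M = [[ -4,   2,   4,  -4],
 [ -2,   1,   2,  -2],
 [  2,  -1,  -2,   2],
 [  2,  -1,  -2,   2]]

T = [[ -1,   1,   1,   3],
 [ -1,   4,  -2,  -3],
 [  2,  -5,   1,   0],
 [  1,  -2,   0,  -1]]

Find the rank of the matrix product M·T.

1

First compute MT:
[[  6,  -8,  -4, -14],
 [  3,  -4,  -2,  -7],
 [ -3,   4,   2,   7],
 [ -3,   4,   2,   7]]
Now row reduce the product.
R2 ← R2 − (1/2)·R1: [0, 0, 0, 0]
R3 ← R3 + (1/2)·R1: [0, 0, 0, 0]
R4 ← R4 + (1/2)·R1: [0, 0, 0, 0]
1 nonzero row, so rank(MT) = 1.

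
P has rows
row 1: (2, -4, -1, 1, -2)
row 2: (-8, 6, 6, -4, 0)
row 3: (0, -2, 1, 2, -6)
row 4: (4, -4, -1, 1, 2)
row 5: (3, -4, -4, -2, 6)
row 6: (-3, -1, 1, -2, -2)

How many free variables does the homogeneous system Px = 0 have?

Row reduce to echelon form.
R2 ← R2 + (4)·R1: [0, -10, 2, 0, -8]
R4 ← R4 − (2)·R1: [0, 4, 1, -1, 6]
R5 ← R5 − (3/2)·R1: [0, 2, -5/2, -7/2, 9]
R6 ← R6 + (3/2)·R1: [0, -7, -1/2, -1/2, -5]
R3 ← R3 − (1/5)·R2: [0, 0, 3/5, 2, -22/5]
R4 ← R4 + (2/5)·R2: [0, 0, 9/5, -1, 14/5]
R5 ← R5 + (1/5)·R2: [0, 0, -21/10, -7/2, 37/5]
R6 ← R6 − (7/10)·R2: [0, 0, -19/10, -1/2, 3/5]
R4 ← R4 − (3)·R3: [0, 0, 0, -7, 16]
R5 ← R5 + (7/2)·R3: [0, 0, 0, 7/2, -8]
R6 ← R6 + (19/6)·R3: [0, 0, 0, 35/6, -40/3]
R5 ← R5 + (1/2)·R4: [0, 0, 0, 0, 0]
R6 ← R6 + (5/6)·R4: [0, 0, 0, 0, 0]
4 nonzero rows, so rank(P) = 4.
P has 5 columns; by rank–nullity, nullity = 5 − 4 = 1.

1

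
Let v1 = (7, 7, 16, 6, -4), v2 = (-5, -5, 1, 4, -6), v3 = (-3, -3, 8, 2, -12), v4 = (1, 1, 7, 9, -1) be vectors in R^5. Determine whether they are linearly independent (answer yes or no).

no

Form the matrix with these vectors as rows and row reduce.
R2 ← R2 + (5/7)·R1: [0, 0, 87/7, 58/7, -62/7]
R3 ← R3 + (3/7)·R1: [0, 0, 104/7, 32/7, -96/7]
R4 ← R4 − (1/7)·R1: [0, 0, 33/7, 57/7, -3/7]
R3 ← R3 − (104/87)·R2: [0, 0, 0, -16/3, -272/87]
R4 ← R4 − (11/29)·R2: [0, 0, 0, 5, 85/29]
R4 ← R4 + (15/16)·R3: [0, 0, 0, 0, 0]
3 nonzero rows, so the 4 vectors span a space of dimension 3.
Since 3 < 4, the vectors are linearly dependent.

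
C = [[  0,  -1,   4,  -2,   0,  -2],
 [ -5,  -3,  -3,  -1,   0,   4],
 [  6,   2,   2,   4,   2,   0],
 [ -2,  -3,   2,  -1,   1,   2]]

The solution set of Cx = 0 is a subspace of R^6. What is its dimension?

3

Row reduce to echelon form.
Swap R1 ↔ R2
R3 ← R3 + (6/5)·R1: [0, -8/5, -8/5, 14/5, 2, 24/5]
R4 ← R4 − (2/5)·R1: [0, -9/5, 16/5, -3/5, 1, 2/5]
R3 ← R3 − (8/5)·R2: [0, 0, -8, 6, 2, 8]
R4 ← R4 − (9/5)·R2: [0, 0, -4, 3, 1, 4]
R4 ← R4 − (1/2)·R3: [0, 0, 0, 0, 0, 0]
3 nonzero rows, so rank(C) = 3.
C has 6 columns; by rank–nullity, nullity = 6 − 3 = 3.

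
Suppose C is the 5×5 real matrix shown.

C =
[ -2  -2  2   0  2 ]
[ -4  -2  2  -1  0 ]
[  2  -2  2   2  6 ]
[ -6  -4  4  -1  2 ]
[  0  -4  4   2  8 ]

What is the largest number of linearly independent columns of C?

2

Row reduce to echelon form.
R2 ← R2 − (2)·R1: [0, 2, -2, -1, -4]
R3 ← R3 + R1: [0, -4, 4, 2, 8]
R4 ← R4 − (3)·R1: [0, 2, -2, -1, -4]
R3 ← R3 + (2)·R2: [0, 0, 0, 0, 0]
R4 ← R4 − R2: [0, 0, 0, 0, 0]
R5 ← R5 + (2)·R2: [0, 0, 0, 0, 0]
Echelon form has 2 nonzero rows, so rank(C) = 2.
The rank gives the maximum number of linearly independent columns: 2.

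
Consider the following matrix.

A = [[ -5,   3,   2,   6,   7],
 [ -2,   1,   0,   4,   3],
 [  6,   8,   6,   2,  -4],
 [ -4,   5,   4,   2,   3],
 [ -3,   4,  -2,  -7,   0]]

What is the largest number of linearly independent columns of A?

5

Row reduce to echelon form.
R2 ← R2 − (2/5)·R1: [0, -1/5, -4/5, 8/5, 1/5]
R3 ← R3 + (6/5)·R1: [0, 58/5, 42/5, 46/5, 22/5]
R4 ← R4 − (4/5)·R1: [0, 13/5, 12/5, -14/5, -13/5]
R5 ← R5 − (3/5)·R1: [0, 11/5, -16/5, -53/5, -21/5]
R3 ← R3 + (58)·R2: [0, 0, -38, 102, 16]
R4 ← R4 + (13)·R2: [0, 0, -8, 18, 0]
R5 ← R5 + (11)·R2: [0, 0, -12, 7, -2]
R4 ← R4 − (4/19)·R3: [0, 0, 0, -66/19, -64/19]
R5 ← R5 − (6/19)·R3: [0, 0, 0, -479/19, -134/19]
R5 ← R5 − (479/66)·R4: [0, 0, 0, 0, 574/33]
Echelon form has 5 nonzero rows, so rank(A) = 5.
The rank gives the maximum number of linearly independent columns: 5.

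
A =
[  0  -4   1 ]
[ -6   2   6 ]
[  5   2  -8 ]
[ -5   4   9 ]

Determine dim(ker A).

0

Row reduce to echelon form.
Swap R1 ↔ R2
R3 ← R3 + (5/6)·R1: [0, 11/3, -3]
R4 ← R4 − (5/6)·R1: [0, 7/3, 4]
R3 ← R3 + (11/12)·R2: [0, 0, -25/12]
R4 ← R4 + (7/12)·R2: [0, 0, 55/12]
R4 ← R4 + (11/5)·R3: [0, 0, 0]
3 nonzero rows, so rank(A) = 3.
A has 3 columns; by rank–nullity, nullity = 3 − 3 = 0.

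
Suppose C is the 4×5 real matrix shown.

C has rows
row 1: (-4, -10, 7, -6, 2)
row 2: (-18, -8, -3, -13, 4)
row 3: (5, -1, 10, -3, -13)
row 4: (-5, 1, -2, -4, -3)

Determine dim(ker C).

2

Row reduce to echelon form.
R2 ← R2 − (9/2)·R1: [0, 37, -69/2, 14, -5]
R3 ← R3 + (5/4)·R1: [0, -27/2, 75/4, -21/2, -21/2]
R4 ← R4 − (5/4)·R1: [0, 27/2, -43/4, 7/2, -11/2]
R3 ← R3 + (27/74)·R2: [0, 0, 228/37, -399/74, -456/37]
R4 ← R4 − (27/74)·R2: [0, 0, 68/37, -119/74, -136/37]
R4 ← R4 − (17/57)·R3: [0, 0, 0, 0, 0]
3 nonzero rows, so rank(C) = 3.
C has 5 columns; by rank–nullity, nullity = 5 − 3 = 2.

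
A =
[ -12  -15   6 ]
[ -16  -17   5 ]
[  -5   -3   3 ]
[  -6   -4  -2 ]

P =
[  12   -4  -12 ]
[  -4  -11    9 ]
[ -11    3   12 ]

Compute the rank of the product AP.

First compute AP:
[[-150, 231,  81],
 [-179, 266,  99],
 [-81,  62,  69],
 [-34,  62,  12]]
Now row reduce the product.
R2 ← R2 − (179/150)·R1: [0, -483/50, 117/50]
R3 ← R3 − (27/50)·R1: [0, -3137/50, 1263/50]
R4 ← R4 − (17/75)·R1: [0, 241/25, -159/25]
R3 ← R3 − (3137/483)·R2: [0, 0, 1620/161]
R4 ← R4 + (482/483)·R2: [0, 0, -648/161]
R4 ← R4 + (2/5)·R3: [0, 0, 0]
3 nonzero rows, so rank(AP) = 3.

3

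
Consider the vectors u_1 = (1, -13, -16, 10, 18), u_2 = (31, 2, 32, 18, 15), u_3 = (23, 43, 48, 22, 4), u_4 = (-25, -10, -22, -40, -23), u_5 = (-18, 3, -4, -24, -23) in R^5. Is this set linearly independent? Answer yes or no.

Form the matrix with these vectors as rows and row reduce.
R2 ← R2 − (31)·R1: [0, 405, 528, -292, -543]
R3 ← R3 − (23)·R1: [0, 342, 416, -208, -410]
R4 ← R4 + (25)·R1: [0, -335, -422, 210, 427]
R5 ← R5 + (18)·R1: [0, -231, -292, 156, 301]
R3 ← R3 − (38/45)·R2: [0, 0, -448/15, 1736/45, 728/15]
R4 ← R4 + (67/81)·R2: [0, 0, 398/27, -2554/81, -598/27]
R5 ← R5 + (77/135)·R2: [0, 0, 412/45, -1424/135, -392/45]
R4 ← R4 + (995/2016)·R3: [0, 0, 0, -1349/108, 65/36]
R5 ← R5 + (103/336)·R3: [0, 0, 0, 23/18, 37/6]
R5 ← R5 + (138/1349)·R4: [0, 0, 0, 0, 8568/1349]
5 nonzero rows, so the 5 vectors span a space of dimension 5.
Since 5 = 5, the vectors are linearly independent.

yes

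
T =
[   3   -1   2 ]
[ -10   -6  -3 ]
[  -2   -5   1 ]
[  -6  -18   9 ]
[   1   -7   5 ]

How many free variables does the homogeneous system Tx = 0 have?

0

Row reduce to echelon form.
R2 ← R2 + (10/3)·R1: [0, -28/3, 11/3]
R3 ← R3 + (2/3)·R1: [0, -17/3, 7/3]
R4 ← R4 + (2)·R1: [0, -20, 13]
R5 ← R5 − (1/3)·R1: [0, -20/3, 13/3]
R3 ← R3 − (17/28)·R2: [0, 0, 3/28]
R4 ← R4 − (15/7)·R2: [0, 0, 36/7]
R5 ← R5 − (5/7)·R2: [0, 0, 12/7]
R4 ← R4 − (48)·R3: [0, 0, 0]
R5 ← R5 − (16)·R3: [0, 0, 0]
3 nonzero rows, so rank(T) = 3.
T has 3 columns; by rank–nullity, nullity = 3 − 3 = 0.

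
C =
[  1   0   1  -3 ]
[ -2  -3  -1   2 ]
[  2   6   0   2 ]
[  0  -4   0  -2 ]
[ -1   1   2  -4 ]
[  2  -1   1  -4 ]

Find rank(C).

Row reduce to echelon form.
R2 ← R2 + (2)·R1: [0, -3, 1, -4]
R3 ← R3 − (2)·R1: [0, 6, -2, 8]
R5 ← R5 + R1: [0, 1, 3, -7]
R6 ← R6 − (2)·R1: [0, -1, -1, 2]
R3 ← R3 + (2)·R2: [0, 0, 0, 0]
R4 ← R4 − (4/3)·R2: [0, 0, -4/3, 10/3]
R5 ← R5 + (1/3)·R2: [0, 0, 10/3, -25/3]
R6 ← R6 − (1/3)·R2: [0, 0, -4/3, 10/3]
Swap R3 ↔ R4
R5 ← R5 + (5/2)·R3: [0, 0, 0, 0]
R6 ← R6 − R3: [0, 0, 0, 0]
Echelon form has 3 nonzero rows, so rank(C) = 3.

3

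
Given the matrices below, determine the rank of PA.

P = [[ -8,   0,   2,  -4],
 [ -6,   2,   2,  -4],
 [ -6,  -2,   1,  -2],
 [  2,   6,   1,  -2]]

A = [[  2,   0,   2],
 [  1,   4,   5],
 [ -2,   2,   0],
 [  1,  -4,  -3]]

First compute PA:
[[-24,  20,  -4],
 [-18,  28,  10],
 [-18,   2, -16],
 [  6,  34,  40]]
Now row reduce the product.
R2 ← R2 − (3/4)·R1: [0, 13, 13]
R3 ← R3 − (3/4)·R1: [0, -13, -13]
R4 ← R4 + (1/4)·R1: [0, 39, 39]
R3 ← R3 + R2: [0, 0, 0]
R4 ← R4 − (3)·R2: [0, 0, 0]
2 nonzero rows, so rank(PA) = 2.

2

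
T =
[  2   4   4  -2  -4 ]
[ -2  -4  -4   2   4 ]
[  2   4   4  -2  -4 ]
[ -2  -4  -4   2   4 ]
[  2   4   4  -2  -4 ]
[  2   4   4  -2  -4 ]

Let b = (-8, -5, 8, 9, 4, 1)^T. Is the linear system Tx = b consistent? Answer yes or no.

no

Row reduce the augmented matrix [T | b].
R2 ← R2 + R1: [0, 0, 0, 0, 0, -13]
R3 ← R3 − R1: [0, 0, 0, 0, 0, 16]
R4 ← R4 + R1: [0, 0, 0, 0, 0, 1]
R5 ← R5 − R1: [0, 0, 0, 0, 0, 12]
R6 ← R6 − R1: [0, 0, 0, 0, 0, 9]
R3 ← R3 + (16/13)·R2: [0, 0, 0, 0, 0, 0]
R4 ← R4 + (1/13)·R2: [0, 0, 0, 0, 0, 0]
R5 ← R5 + (12/13)·R2: [0, 0, 0, 0, 0, 0]
R6 ← R6 + (9/13)·R2: [0, 0, 0, 0, 0, 0]
The echelon form has 2 nonzero rows; the last pivot sits in the augmented column, so rank(T) = 1 but rank([T|b]) = 2.
Since the ranks differ, the system is inconsistent.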